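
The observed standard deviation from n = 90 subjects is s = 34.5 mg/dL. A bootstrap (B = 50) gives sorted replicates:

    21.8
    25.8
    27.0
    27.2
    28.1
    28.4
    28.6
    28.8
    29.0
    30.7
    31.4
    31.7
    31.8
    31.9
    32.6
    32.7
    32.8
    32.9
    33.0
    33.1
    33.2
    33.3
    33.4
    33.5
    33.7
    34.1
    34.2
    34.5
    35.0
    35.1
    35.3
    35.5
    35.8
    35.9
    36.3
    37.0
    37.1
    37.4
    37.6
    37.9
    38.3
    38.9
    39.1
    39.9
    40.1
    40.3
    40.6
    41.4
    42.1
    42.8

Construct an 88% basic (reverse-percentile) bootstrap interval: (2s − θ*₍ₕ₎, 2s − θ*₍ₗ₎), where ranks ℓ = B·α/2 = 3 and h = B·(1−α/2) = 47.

(28.4, 42.0)

Percentile endpoints at ranks 3 and 47: θ*₍3₎ = 27.0, θ*₍47₎ = 40.6.
Basic interval reflects these around s:
  lower = 2 × 34.5 − 40.6 = 28.4
  upper = 2 × 34.5 − 27.0 = 42.0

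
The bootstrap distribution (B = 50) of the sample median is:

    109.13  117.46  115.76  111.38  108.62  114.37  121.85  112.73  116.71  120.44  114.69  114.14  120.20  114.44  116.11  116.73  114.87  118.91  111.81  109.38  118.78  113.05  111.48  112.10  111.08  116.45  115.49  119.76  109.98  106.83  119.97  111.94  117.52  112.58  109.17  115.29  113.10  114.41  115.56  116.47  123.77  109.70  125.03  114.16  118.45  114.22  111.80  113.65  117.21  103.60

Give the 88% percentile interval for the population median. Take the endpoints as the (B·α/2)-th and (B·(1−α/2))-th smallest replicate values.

Sorted replicates: 103.60, 106.83, 108.62, 109.13, 109.17, 109.38, 109.70, 109.98, 111.08, 111.38, 111.48, 111.80, 111.81, 111.94, 112.10, 112.58, 112.73, 113.05, 113.10, 113.65, 114.14, 114.16, 114.22, 114.37, 114.41, 114.44, 114.69, 114.87, 115.29, 115.49, 115.56, 115.76, 116.11, 116.45, 116.47, 116.71, 116.73, 117.21, 117.46, 117.52, 118.45, 118.78, 118.91, 119.76, 119.97, 120.20, 120.44, 121.85, 123.77, 125.03
α = 0.12; lower rank = 50 × 0.060 = 3; upper rank = 50 × 0.940 = 47.
The 3rd smallest replicate is 108.62; the 47th is 120.44.

(108.62, 120.44)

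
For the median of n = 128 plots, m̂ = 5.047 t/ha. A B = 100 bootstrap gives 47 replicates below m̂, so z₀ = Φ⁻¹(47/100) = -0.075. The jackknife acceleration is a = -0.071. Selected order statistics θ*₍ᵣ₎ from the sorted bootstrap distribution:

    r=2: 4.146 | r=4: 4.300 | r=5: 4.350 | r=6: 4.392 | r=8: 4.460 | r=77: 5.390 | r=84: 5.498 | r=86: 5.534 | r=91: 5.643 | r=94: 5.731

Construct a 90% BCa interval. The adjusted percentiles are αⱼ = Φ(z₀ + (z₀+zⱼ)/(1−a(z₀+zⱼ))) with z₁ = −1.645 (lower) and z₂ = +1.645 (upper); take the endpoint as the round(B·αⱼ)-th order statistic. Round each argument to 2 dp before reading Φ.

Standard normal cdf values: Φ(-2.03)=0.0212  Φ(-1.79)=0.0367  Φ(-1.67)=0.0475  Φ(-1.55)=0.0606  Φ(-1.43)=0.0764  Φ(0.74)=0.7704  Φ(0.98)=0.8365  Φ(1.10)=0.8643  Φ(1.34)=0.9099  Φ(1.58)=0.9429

Lower: z₀ + z₁ = -0.075 + (-1.645) = -1.720; 1 − a(z₀+z₁) = 1 − (-0.071)(-1.720) = 0.8779; argument = -0.075 + (-1.720)/0.8779 = -2.0343 → -2.03.
α₁ = Φ(-2.03) = 0.0212; rank = round(100 × 0.0212) = 2; θ*₍2₎ = 4.146.
Upper: z₀ + z₂ = 1.570; 1 − a(z₀+z₂) = 1.1115; argument = 1.3375 → 1.34; α₂ = 0.9099; rank = 91; θ*₍91₎ = 5.643.

(4.146, 5.643)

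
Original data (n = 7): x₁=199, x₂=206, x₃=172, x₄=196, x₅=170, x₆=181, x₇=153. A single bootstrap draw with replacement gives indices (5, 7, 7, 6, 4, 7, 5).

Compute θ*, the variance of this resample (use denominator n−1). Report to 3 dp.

θ* = 272.667

Resample values: 170, 153, 153, 181, 196, 153, 170.
Mean = 168.0000; sum of squared deviations = 1636.0000
s² = 1636.0000 / 6 = 272.6667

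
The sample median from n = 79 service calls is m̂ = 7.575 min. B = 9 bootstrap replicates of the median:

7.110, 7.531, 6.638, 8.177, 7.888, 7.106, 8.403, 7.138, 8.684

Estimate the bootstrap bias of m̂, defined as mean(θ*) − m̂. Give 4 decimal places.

mean(θ*) = (7.110 + 7.531 + 6.638 + 8.177 + 7.888 + 7.106 + 8.403 + 7.138 + 8.684) / 9 = 7.63056
bias = 7.63056 − 7.575

bias = +0.0556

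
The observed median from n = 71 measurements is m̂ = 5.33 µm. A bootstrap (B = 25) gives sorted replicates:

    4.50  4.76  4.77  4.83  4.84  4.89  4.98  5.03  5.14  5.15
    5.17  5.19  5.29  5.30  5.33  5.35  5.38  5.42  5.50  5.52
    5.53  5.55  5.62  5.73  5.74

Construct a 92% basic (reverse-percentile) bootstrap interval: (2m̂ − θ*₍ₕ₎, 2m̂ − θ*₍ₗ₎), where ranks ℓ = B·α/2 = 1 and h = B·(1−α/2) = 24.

Percentile endpoints at ranks 1 and 24: θ*₍1₎ = 4.50, θ*₍24₎ = 5.73.
Basic interval reflects these around m̂:
  lower = 2 × 5.33 − 5.73 = 4.93
  upper = 2 × 5.33 − 4.50 = 6.16

(4.93, 6.16)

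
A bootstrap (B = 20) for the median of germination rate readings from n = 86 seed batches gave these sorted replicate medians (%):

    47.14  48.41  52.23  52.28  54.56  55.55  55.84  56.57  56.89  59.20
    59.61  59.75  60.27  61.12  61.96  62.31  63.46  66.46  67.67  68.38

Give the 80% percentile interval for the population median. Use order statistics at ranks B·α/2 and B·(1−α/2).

α = 0.20; lower rank = 20 × 0.100 = 2; upper rank = 20 × 0.900 = 18.
The 2nd smallest replicate is 48.41; the 18th is 66.46.

(48.41, 66.46)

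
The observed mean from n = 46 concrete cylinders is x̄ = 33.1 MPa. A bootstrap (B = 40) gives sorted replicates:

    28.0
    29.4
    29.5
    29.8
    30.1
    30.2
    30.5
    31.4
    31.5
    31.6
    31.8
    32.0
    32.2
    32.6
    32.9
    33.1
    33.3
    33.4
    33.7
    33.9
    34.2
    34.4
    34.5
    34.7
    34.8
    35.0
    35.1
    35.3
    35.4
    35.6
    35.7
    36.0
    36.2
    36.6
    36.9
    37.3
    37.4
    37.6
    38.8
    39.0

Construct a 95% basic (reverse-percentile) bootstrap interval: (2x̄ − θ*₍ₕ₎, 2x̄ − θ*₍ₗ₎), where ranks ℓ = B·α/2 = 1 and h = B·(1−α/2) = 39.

Percentile endpoints at ranks 1 and 39: θ*₍1₎ = 28.0, θ*₍39₎ = 38.8.
Basic interval reflects these around x̄:
  lower = 2 × 33.1 − 38.8 = 27.4
  upper = 2 × 33.1 − 28.0 = 38.2

(27.4, 38.2)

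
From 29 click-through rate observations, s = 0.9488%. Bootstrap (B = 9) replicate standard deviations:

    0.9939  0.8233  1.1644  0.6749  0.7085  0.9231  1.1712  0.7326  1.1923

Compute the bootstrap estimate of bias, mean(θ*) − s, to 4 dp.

bias = −0.0172

mean(θ*) = (0.9939 + 0.8233 + 1.1644 + 0.6749 + 0.7085 + 0.9231 + 1.1712 + 0.7326 + 1.1923) / 9 = 0.93158
bias = 0.93158 − 0.9488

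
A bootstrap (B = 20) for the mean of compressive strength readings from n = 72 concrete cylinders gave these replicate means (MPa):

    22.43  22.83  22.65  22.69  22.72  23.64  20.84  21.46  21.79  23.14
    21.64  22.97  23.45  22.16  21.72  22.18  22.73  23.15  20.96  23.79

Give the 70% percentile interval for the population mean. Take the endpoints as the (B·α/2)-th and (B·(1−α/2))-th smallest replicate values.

Sorted replicates: 20.84, 20.96, 21.46, 21.64, 21.72, 21.79, 22.16, 22.18, 22.43, 22.65, 22.69, 22.72, 22.73, 22.83, 22.97, 23.14, 23.15, 23.45, 23.64, 23.79
α = 0.30; lower rank = 20 × 0.150 = 3; upper rank = 20 × 0.850 = 17.
The 3rd smallest replicate is 21.46; the 17th is 23.15.

(21.46, 23.15)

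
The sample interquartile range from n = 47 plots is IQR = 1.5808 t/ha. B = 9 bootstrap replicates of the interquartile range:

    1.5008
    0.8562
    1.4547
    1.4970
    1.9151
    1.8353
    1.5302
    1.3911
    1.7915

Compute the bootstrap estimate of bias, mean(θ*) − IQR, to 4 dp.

bias = −0.0506

mean(θ*) = (1.5008 + 0.8562 + 1.4547 + 1.4970 + 1.9151 + 1.8353 + 1.5302 + 1.3911 + 1.7915) / 9 = 1.53021
bias = 1.53021 − 1.5808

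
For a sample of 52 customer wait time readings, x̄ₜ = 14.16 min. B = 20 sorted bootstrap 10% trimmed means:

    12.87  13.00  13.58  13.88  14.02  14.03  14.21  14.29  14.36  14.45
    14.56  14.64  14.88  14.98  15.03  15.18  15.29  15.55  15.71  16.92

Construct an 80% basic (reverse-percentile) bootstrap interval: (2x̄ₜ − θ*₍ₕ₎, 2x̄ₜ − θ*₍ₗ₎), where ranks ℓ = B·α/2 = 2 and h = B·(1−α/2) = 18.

(12.77, 15.32)

Percentile endpoints at ranks 2 and 18: θ*₍2₎ = 13.00, θ*₍18₎ = 15.55.
Basic interval reflects these around x̄ₜ:
  lower = 2 × 14.16 − 15.55 = 12.77
  upper = 2 × 14.16 − 13.00 = 15.32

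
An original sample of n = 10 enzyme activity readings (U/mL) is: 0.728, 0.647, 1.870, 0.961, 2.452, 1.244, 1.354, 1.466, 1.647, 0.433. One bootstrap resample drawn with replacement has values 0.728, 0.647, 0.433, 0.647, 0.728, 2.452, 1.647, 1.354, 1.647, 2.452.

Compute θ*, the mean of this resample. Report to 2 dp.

θ* = 1.27

Mean = (0.728 + 0.647 + 0.433 + 0.647 + 0.728 + 2.452 + 1.647 + 1.354 + 1.647 + 2.452) / 10 = 12.7350 / 10 = 1.27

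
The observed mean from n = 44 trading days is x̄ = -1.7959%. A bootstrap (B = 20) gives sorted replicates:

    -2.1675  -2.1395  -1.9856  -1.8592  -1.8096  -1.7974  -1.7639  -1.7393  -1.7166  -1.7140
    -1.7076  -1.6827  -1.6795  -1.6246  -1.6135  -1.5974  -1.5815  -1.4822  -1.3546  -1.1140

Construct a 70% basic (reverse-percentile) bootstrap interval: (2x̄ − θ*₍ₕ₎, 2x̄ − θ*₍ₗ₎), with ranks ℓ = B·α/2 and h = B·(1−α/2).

Percentile endpoints at ranks 3 and 17: θ*₍3₎ = -1.9856, θ*₍17₎ = -1.5815.
Basic interval reflects these around x̄:
  lower = 2 × -1.7959 − -1.5815 = -2.0103
  upper = 2 × -1.7959 − -1.9856 = -1.6062

(-2.0103, -1.6062)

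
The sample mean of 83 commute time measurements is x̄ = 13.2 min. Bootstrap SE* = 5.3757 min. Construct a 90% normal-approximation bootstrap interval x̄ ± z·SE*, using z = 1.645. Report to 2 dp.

(4.36, 22.04)

Margin = 1.645 × 5.3757 = 8.843
Interval: 13.2 ± 8.843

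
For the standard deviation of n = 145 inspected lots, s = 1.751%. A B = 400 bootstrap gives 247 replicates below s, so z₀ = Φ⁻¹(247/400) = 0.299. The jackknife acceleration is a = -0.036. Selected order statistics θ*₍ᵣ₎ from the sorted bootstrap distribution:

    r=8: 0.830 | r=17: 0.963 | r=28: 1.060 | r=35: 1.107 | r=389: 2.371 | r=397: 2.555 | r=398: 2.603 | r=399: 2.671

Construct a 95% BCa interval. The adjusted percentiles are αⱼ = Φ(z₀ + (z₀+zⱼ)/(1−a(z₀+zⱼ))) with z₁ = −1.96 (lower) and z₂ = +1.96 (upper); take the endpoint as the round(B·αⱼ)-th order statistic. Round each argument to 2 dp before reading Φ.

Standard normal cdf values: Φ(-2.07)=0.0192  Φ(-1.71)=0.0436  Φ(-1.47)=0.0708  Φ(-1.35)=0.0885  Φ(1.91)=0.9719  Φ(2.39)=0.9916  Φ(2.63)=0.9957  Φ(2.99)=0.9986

(1.060, 2.555)

Lower: z₀ + z₁ = 0.299 + (-1.960) = -1.661; 1 − a(z₀+z₁) = 1 − (-0.036)(-1.661) = 0.9402; argument = 0.299 + (-1.661)/0.9402 = -1.4676 → -1.47.
α₁ = Φ(-1.47) = 0.0708; rank = round(400 × 0.0708) = 28; θ*₍28₎ = 1.060.
Upper: z₀ + z₂ = 2.259; 1 − a(z₀+z₂) = 1.0813; argument = 2.3881 → 2.39; α₂ = 0.9916; rank = 397; θ*₍397₎ = 2.555.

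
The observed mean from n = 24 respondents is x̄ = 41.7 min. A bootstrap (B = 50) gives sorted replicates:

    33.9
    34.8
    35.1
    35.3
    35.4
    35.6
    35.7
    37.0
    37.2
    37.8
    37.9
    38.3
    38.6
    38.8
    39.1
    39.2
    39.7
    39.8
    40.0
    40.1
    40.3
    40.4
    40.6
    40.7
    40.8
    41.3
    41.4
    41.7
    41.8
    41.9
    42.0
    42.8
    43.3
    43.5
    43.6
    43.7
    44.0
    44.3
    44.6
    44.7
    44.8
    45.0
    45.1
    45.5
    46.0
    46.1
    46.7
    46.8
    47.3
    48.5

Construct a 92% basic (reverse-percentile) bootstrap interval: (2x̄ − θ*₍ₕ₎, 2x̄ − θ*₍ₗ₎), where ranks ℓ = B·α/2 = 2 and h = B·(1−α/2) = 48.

(36.6, 48.6)

Percentile endpoints at ranks 2 and 48: θ*₍2₎ = 34.8, θ*₍48₎ = 46.8.
Basic interval reflects these around x̄:
  lower = 2 × 41.7 − 46.8 = 36.6
  upper = 2 × 41.7 − 34.8 = 48.6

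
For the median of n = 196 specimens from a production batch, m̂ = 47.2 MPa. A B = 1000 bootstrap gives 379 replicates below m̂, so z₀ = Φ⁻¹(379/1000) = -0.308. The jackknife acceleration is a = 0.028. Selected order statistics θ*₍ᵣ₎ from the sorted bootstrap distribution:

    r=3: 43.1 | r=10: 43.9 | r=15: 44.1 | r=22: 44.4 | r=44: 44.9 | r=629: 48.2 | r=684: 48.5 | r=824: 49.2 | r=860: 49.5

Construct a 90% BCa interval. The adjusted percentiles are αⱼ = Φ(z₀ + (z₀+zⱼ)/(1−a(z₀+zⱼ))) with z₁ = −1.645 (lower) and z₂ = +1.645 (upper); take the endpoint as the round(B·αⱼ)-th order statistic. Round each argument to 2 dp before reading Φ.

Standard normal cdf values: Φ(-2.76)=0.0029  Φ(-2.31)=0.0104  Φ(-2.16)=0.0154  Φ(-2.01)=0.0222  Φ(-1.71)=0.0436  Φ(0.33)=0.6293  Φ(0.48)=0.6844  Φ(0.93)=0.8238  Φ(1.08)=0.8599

Lower: z₀ + z₁ = -0.308 + (-1.645) = -1.953; 1 − a(z₀+z₁) = 1 − (0.028)(-1.953) = 1.0547; argument = -0.308 + (-1.953)/1.0547 = -2.1597 → -2.16.
α₁ = Φ(-2.16) = 0.0154; rank = round(1000 × 0.0154) = 15; θ*₍15₎ = 44.1.
Upper: z₀ + z₂ = 1.337; 1 − a(z₀+z₂) = 0.9626; argument = 1.0810 → 1.08; α₂ = 0.8599; rank = 860; θ*₍860₎ = 49.5.

(44.1, 49.5)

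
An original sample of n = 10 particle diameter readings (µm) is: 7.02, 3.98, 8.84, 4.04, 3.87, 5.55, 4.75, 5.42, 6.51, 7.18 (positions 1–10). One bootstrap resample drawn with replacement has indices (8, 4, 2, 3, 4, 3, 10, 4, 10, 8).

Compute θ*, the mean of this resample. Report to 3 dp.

Resample values: 5.42, 4.04, 3.98, 8.84, 4.04, 8.84, 7.18, 4.04, 7.18, 5.42.
Mean = (5.42 + 4.04 + 3.98 + 8.84 + 4.04 + 8.84 + 7.18 + 4.04 + 7.18 + 5.42) / 10 = 58.980 / 10 = 5.898

θ* = 5.898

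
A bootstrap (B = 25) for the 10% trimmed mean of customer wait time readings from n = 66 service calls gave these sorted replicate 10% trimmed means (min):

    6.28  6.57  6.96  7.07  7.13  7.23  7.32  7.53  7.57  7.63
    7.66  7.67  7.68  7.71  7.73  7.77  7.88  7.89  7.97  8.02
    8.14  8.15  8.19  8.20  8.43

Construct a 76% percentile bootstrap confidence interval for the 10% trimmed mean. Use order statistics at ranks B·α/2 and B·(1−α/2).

α = 0.24; lower rank = 25 × 0.120 = 3; upper rank = 25 × 0.880 = 22.
The 3rd smallest replicate is 6.96; the 22nd is 8.15.

(6.96, 8.15)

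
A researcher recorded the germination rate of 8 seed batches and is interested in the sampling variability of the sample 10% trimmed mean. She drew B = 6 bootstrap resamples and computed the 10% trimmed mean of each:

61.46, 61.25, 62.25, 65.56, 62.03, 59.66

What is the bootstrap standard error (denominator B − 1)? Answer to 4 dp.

SE* = 1.9524

Bootstrap SE is the standard deviation of the 6 replicate 10% trimmed means.
Mean of replicates: (61.46 + 61.25 + 62.25 + 65.56 + 62.03 + 59.66) / 6 = 372.21000 / 6 = 62.03500
Sum of squared deviations: (−0.57500)² + (−0.78500)² + (+0.21500)² + (+3.52500)² + (−0.00500)² + (−2.37500)² = 19.05935
Variance = 19.05935 / 5 = 3.81187
SE* = √3.81187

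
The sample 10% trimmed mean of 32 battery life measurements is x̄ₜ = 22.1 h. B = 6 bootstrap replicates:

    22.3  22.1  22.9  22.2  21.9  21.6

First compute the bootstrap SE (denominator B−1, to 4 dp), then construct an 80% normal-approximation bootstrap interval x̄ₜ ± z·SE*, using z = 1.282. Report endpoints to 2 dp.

(21.54, 22.66)

Mean of replicates = 22.1667; sum of squared deviations = 0.9533; SE* = √(0.9533/5) = 0.4367
Margin = 1.282 × 0.4367 = 0.560
Interval: 22.1 ± 0.560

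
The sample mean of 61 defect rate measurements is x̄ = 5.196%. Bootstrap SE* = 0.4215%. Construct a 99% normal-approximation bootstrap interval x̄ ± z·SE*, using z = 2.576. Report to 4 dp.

(4.1102, 6.2818)

Margin = 2.576 × 0.4215 = 1.08578
Interval: 5.196 ± 1.08578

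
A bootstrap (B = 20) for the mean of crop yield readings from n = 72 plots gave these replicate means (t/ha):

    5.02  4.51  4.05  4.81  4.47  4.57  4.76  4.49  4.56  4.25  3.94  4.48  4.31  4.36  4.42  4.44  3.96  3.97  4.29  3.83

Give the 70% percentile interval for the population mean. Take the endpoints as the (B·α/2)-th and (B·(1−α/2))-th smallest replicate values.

(3.96, 4.57)

Sorted replicates: 3.83, 3.94, 3.96, 3.97, 4.05, 4.25, 4.29, 4.31, 4.36, 4.42, 4.44, 4.47, 4.48, 4.49, 4.51, 4.56, 4.57, 4.76, 4.81, 5.02
α = 0.30; lower rank = 20 × 0.150 = 3; upper rank = 20 × 0.850 = 17.
The 3rd smallest replicate is 3.96; the 17th is 4.57.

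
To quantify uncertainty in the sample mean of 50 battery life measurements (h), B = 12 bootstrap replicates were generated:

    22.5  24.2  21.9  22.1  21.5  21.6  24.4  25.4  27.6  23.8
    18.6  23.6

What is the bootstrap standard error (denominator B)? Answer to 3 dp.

Bootstrap SE is the standard deviation of the 12 replicate means.
Mean of replicates: (22.5 + 24.2 + 21.9 + 22.1 + 21.5 + 21.6 + 24.4 + 25.4 + 27.6 + 23.8 + 18.6 + 23.6) / 12 = 277.2000 / 12 = 23.1000
Sum of squared deviations: (−0.6000)² + (+1.1000)² + (−1.2000)² + (−1.0000)² + (−1.6000)² + (−1.5000)² + (+1.3000)² + (+2.3000)² + (+4.5000)² + (+0.7000)² + (−4.5000)² + (+0.5000)² = 57.0400
Variance = 57.0400 / 12 = 4.7533
SE* = √4.7533

SE* = 2.180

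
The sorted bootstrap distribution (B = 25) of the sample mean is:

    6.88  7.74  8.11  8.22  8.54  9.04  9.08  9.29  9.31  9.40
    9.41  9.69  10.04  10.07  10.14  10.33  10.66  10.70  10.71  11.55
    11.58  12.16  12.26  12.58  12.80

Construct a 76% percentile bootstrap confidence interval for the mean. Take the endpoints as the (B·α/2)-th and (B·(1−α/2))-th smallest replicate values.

(8.11, 12.16)

α = 0.24; lower rank = 25 × 0.120 = 3; upper rank = 25 × 0.880 = 22.
The 3rd smallest replicate is 8.11; the 22nd is 12.16.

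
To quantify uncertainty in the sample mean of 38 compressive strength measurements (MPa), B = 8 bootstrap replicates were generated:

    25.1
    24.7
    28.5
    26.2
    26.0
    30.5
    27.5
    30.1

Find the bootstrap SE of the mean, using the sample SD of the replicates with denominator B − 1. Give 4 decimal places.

Bootstrap SE is the standard deviation of the 8 replicate means.
Mean of replicates: (25.1 + 24.7 + 28.5 + 26.2 + 26.0 + 30.5 + 27.5 + 30.1) / 8 = 218.60000 / 8 = 27.32500
Sum of squared deviations: (−2.22500)² + (−2.62500)² + (+1.17500)² + (−1.12500)² + (−1.32500)² + (+3.17500)² + (+0.17500)² + (+2.77500)² = 34.05500
Variance = 34.05500 / 7 = 4.86500
SE* = √4.86500

SE* = 2.2057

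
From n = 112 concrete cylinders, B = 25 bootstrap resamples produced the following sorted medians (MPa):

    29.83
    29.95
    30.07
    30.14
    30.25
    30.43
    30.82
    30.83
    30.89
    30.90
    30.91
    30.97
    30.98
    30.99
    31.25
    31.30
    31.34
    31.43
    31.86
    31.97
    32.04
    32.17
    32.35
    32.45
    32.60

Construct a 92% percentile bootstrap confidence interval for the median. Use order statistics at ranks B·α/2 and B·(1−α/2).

(29.83, 32.45)

α = 0.08; lower rank = 25 × 0.040 = 1; upper rank = 25 × 0.960 = 24.
The 1st smallest replicate is 29.83; the 24th is 32.45.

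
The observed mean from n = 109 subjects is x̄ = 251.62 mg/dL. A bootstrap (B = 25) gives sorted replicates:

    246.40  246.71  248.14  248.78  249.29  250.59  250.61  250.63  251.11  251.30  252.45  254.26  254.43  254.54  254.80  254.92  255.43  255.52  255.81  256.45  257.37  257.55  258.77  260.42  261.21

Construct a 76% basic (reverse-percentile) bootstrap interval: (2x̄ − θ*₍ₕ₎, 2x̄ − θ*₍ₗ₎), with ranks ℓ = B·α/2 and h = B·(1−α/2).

(245.69, 255.10)

Percentile endpoints at ranks 3 and 22: θ*₍3₎ = 248.14, θ*₍22₎ = 257.55.
Basic interval reflects these around x̄:
  lower = 2 × 251.62 − 257.55 = 245.69
  upper = 2 × 251.62 − 248.14 = 255.10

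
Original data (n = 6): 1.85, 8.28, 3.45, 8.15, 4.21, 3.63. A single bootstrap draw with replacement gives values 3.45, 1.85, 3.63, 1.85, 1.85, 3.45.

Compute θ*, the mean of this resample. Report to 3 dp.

θ* = 2.680

Mean = (3.45 + 1.85 + 3.63 + 1.85 + 1.85 + 3.45) / 6 = 16.080 / 6 = 2.680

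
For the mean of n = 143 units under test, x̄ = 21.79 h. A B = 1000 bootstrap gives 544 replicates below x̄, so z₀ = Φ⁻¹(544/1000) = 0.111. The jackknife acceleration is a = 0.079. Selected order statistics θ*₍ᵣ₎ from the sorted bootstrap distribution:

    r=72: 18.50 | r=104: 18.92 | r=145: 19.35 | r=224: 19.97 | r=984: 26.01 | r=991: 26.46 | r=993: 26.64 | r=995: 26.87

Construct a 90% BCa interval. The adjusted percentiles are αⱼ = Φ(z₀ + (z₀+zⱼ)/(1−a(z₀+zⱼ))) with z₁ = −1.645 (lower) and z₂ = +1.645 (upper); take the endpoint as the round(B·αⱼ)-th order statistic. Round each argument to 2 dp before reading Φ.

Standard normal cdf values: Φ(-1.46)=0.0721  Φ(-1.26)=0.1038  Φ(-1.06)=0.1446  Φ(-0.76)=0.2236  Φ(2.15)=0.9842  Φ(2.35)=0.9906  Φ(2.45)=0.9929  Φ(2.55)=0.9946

(18.92, 26.01)

Lower: z₀ + z₁ = 0.111 + (-1.645) = -1.534; 1 − a(z₀+z₁) = 1 − (0.079)(-1.534) = 1.1212; argument = 0.111 + (-1.534)/1.1212 = -1.2572 → -1.26.
α₁ = Φ(-1.26) = 0.1038; rank = round(1000 × 0.1038) = 104; θ*₍104₎ = 18.92.
Upper: z₀ + z₂ = 1.756; 1 − a(z₀+z₂) = 0.8613; argument = 2.1498 → 2.15; α₂ = 0.9842; rank = 984; θ*₍984₎ = 26.01.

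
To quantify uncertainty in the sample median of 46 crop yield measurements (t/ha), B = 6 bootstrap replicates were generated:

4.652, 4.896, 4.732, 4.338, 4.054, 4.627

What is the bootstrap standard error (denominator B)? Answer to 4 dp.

Bootstrap SE is the standard deviation of the 6 replicate medians.
Mean of replicates: (4.652 + 4.896 + 4.732 + 4.338 + 4.054 + 4.627) / 6 = 27.29900 / 6 = 4.54983
Sum of squared deviations: (+0.10217)² + (+0.34617)² + (+0.18217)² + (−0.21183)² + (−0.49583)² + (+0.07717)² = 0.46013
Variance = 0.46013 / 6 = 0.07669
SE* = √0.07669

SE* = 0.2769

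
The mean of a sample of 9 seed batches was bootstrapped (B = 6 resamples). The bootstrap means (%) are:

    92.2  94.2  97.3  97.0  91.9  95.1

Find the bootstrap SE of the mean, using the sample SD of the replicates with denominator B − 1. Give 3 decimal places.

Bootstrap SE is the standard deviation of the 6 replicate means.
Mean of replicates: (92.2 + 94.2 + 97.3 + 97.0 + 91.9 + 95.1) / 6 = 567.7000 / 6 = 94.6167
Sum of squared deviations: (−2.4167)² + (−0.4167)² + (+2.6833)² + (+2.3833)² + (−2.7167)² + (+0.4833)² = 26.5083
Variance = 26.5083 / 5 = 5.3017
SE* = √5.3017

SE* = 2.303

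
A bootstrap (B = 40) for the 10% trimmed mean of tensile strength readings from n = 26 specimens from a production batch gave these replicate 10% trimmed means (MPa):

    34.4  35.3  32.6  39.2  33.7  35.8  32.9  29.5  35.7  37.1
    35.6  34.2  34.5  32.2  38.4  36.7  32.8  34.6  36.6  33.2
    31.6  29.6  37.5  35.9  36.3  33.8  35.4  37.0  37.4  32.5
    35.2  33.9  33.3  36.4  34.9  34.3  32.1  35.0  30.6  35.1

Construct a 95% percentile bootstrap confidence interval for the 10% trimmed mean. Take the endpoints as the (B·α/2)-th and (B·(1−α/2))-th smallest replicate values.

Sorted replicates: 29.5, 29.6, 30.6, 31.6, 32.1, 32.2, 32.5, 32.6, 32.8, 32.9, 33.2, 33.3, 33.7, 33.8, 33.9, 34.2, 34.3, 34.4, 34.5, 34.6, 34.9, 35.0, 35.1, 35.2, 35.3, 35.4, 35.6, 35.7, 35.8, 35.9, 36.3, 36.4, 36.6, 36.7, 37.0, 37.1, 37.4, 37.5, 38.4, 39.2
α = 0.05; lower rank = 40 × 0.025 = 1; upper rank = 40 × 0.975 = 39.
The 1st smallest replicate is 29.5; the 39th is 38.4.

(29.5, 38.4)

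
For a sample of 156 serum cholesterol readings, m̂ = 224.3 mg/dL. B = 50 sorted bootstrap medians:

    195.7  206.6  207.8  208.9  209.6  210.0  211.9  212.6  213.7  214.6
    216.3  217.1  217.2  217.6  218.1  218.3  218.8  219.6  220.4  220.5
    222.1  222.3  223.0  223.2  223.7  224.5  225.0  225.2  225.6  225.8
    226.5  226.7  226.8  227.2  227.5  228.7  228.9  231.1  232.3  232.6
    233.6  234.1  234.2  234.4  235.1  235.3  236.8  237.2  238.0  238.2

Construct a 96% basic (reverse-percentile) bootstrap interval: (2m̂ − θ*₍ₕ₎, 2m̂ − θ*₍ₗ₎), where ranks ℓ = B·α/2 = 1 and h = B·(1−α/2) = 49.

Percentile endpoints at ranks 1 and 49: θ*₍1₎ = 195.7, θ*₍49₎ = 238.0.
Basic interval reflects these around m̂:
  lower = 2 × 224.3 − 238.0 = 210.6
  upper = 2 × 224.3 − 195.7 = 252.9

(210.6, 252.9)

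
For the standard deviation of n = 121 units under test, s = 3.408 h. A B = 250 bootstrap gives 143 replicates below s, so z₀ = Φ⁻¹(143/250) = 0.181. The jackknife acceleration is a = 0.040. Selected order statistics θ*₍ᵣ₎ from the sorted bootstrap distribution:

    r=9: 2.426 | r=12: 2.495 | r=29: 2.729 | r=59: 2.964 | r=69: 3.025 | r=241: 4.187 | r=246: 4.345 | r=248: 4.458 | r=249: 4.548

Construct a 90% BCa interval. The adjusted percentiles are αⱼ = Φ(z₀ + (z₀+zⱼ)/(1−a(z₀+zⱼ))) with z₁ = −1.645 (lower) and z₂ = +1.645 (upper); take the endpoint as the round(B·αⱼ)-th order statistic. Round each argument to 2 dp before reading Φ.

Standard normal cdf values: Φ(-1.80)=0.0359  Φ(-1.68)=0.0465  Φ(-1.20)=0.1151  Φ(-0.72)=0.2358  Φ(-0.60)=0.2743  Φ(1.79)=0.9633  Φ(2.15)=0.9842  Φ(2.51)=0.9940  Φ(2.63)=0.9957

(2.729, 4.345)

Lower: z₀ + z₁ = 0.181 + (-1.645) = -1.464; 1 − a(z₀+z₁) = 1 − (0.040)(-1.464) = 1.0586; argument = 0.181 + (-1.464)/1.0586 = -1.2020 → -1.20.
α₁ = Φ(-1.20) = 0.1151; rank = round(250 × 0.1151) = 29; θ*₍29₎ = 2.729.
Upper: z₀ + z₂ = 1.826; 1 − a(z₀+z₂) = 0.9270; argument = 2.1509 → 2.15; α₂ = 0.9842; rank = 246; θ*₍246₎ = 4.345.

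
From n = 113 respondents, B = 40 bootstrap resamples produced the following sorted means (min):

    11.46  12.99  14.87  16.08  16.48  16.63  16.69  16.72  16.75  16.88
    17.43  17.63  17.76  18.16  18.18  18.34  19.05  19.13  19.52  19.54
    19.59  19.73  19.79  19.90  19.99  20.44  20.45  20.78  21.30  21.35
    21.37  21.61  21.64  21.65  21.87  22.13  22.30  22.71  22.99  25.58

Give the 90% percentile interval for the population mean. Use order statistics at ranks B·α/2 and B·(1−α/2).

α = 0.10; lower rank = 40 × 0.050 = 2; upper rank = 40 × 0.950 = 38.
The 2nd smallest replicate is 12.99; the 38th is 22.71.

(12.99, 22.71)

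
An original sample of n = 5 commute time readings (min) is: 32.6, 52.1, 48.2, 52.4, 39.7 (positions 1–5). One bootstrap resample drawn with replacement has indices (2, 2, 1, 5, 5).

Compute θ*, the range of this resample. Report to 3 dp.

θ* = 19.500

Resample values: 52.1, 52.1, 32.6, 39.7, 39.7.
Range = 52.1 − 32.6 = 19.500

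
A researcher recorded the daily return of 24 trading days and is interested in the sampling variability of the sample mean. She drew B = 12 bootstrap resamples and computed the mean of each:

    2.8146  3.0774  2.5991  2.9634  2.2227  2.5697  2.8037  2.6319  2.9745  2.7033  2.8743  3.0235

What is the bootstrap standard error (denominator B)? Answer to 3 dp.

SE* = 0.232

Bootstrap SE is the standard deviation of the 12 replicate means.
Mean of replicates: (2.8146 + 3.0774 + 2.5991 + 2.9634 + 2.2227 + 2.5697 + 2.8037 + 2.6319 + 2.9745 + 2.7033 + 2.8743 + 3.0235) / 12 = 33.25810 / 12 = 2.77151
Sum of squared deviations: (+0.04309)² + (+0.30589)² + (−0.17241)² + (+0.19189)² + (−0.54881)² + (−0.20181)² + (+0.03219)² + (−0.13961)² + (+0.20299)² + (−0.06821)² + (+0.10279)² + (+0.25199)² = 0.64434
Variance = 0.64434 / 12 = 0.05370
SE* = √0.05370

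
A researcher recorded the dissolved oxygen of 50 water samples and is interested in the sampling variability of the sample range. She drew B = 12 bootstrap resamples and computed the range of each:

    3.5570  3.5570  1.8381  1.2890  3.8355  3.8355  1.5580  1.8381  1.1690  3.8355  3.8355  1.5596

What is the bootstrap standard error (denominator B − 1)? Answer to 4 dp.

SE* = 1.1682

Bootstrap SE is the standard deviation of the 12 replicate ranges.
Mean of replicates: (3.5570 + 3.5570 + 1.8381 + 1.2890 + 3.8355 + 3.8355 + 1.5580 + 1.8381 + 1.1690 + 3.8355 + 3.8355 + 1.5596) / 12 = 31.70780 / 12 = 2.64232
Sum of squared deviations: (+0.91468)² + (+0.91468)² + (−0.80422)² + (−1.35332)² + (+1.19318)² + (+1.19318)² + (−1.08432)² + (−0.80422)² + (−1.47332)² + (+1.19318)² + (+1.19318)² + (−1.08272)² = 15.01171
Variance = 15.01171 / 11 = 1.36470
SE* = √1.36470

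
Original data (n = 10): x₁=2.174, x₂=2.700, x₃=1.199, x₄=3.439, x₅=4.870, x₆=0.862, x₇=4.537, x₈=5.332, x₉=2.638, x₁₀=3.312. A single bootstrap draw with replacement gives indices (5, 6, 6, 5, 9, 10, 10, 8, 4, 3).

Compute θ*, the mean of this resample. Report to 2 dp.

Resample values: 4.870, 0.862, 0.862, 4.870, 2.638, 3.312, 3.312, 5.332, 3.439, 1.199.
Mean = (4.870 + 0.862 + 0.862 + 4.870 + 2.638 + 3.312 + 3.312 + 5.332 + 3.439 + 1.199) / 10 = 30.6960 / 10 = 3.07

θ* = 3.07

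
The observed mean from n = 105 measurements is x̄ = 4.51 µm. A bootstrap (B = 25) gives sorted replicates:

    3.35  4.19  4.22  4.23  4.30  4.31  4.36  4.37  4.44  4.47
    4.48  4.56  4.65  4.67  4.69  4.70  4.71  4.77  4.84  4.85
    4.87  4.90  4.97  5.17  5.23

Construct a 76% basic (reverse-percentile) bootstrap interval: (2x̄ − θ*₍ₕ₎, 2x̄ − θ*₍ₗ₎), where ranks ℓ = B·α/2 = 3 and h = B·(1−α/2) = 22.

Percentile endpoints at ranks 3 and 22: θ*₍3₎ = 4.22, θ*₍22₎ = 4.90.
Basic interval reflects these around x̄:
  lower = 2 × 4.51 − 4.90 = 4.12
  upper = 2 × 4.51 − 4.22 = 4.80

(4.12, 4.80)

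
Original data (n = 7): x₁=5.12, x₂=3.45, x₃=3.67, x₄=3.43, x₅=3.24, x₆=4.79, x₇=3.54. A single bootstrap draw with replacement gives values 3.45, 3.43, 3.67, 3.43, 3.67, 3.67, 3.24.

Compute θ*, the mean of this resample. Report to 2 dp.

Mean = (3.45 + 3.43 + 3.67 + 3.43 + 3.67 + 3.67 + 3.24) / 7 = 24.560 / 7 = 3.51

θ* = 3.51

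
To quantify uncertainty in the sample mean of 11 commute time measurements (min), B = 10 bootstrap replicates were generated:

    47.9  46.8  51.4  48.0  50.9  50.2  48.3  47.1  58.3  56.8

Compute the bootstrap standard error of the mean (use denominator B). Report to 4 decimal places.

SE* = 3.8032

Bootstrap SE is the standard deviation of the 10 replicate means.
Mean of replicates: (47.9 + 46.8 + 51.4 + 48.0 + 50.9 + 50.2 + 48.3 + 47.1 + 58.3 + 56.8) / 10 = 505.70000 / 10 = 50.57000
Sum of squared deviations: (−2.67000)² + (−3.77000)² + (+0.83000)² + (−2.57000)² + (+0.33000)² + (−0.37000)² + (−2.27000)² + (−3.47000)² + (+7.73000)² + (+6.23000)² = 144.64100
Variance = 144.64100 / 10 = 14.46410
SE* = √14.46410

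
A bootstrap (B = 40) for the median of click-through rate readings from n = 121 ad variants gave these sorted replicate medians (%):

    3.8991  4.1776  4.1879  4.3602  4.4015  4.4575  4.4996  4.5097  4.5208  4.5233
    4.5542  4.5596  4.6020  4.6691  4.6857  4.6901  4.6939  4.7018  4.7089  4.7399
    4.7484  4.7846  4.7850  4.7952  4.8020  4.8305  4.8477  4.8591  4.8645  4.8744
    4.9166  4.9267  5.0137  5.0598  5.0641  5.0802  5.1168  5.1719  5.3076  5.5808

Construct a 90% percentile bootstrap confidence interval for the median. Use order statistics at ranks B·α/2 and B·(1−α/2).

α = 0.10; lower rank = 40 × 0.050 = 2; upper rank = 40 × 0.950 = 38.
The 2nd smallest replicate is 4.1776; the 38th is 5.1719.

(4.1776, 5.1719)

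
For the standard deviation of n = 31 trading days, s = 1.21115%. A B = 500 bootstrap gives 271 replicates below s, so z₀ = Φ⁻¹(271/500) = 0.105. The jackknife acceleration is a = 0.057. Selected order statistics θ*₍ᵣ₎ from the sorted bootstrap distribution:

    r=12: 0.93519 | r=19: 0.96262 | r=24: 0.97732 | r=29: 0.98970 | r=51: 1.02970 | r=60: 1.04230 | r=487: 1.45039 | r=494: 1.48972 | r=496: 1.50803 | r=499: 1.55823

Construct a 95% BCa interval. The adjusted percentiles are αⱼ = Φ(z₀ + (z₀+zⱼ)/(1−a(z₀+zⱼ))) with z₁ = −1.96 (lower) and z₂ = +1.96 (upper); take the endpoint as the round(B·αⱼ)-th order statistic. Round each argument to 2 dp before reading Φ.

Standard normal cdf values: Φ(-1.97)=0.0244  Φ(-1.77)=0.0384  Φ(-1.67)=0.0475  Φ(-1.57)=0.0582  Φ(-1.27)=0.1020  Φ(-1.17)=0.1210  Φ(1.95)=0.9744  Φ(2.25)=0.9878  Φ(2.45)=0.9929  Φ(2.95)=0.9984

(0.98970, 1.50803)

Lower: z₀ + z₁ = 0.105 + (-1.960) = -1.855; 1 − a(z₀+z₁) = 1 − (0.057)(-1.855) = 1.1057; argument = 0.105 + (-1.855)/1.1057 = -1.5726 → -1.57.
α₁ = Φ(-1.57) = 0.0582; rank = round(500 × 0.0582) = 29; θ*₍29₎ = 0.98970.
Upper: z₀ + z₂ = 2.065; 1 − a(z₀+z₂) = 0.8823; argument = 2.4455 → 2.45; α₂ = 0.9929; rank = 496; θ*₍496₎ = 1.50803.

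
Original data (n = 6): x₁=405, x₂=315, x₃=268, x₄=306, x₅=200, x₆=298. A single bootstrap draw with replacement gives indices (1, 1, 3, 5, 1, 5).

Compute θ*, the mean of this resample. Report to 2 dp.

θ* = 313.83

Resample values: 405, 405, 268, 200, 405, 200.
Mean = (405 + 405 + 268 + 200 + 405 + 200) / 6 = 1883.0 / 6 = 313.83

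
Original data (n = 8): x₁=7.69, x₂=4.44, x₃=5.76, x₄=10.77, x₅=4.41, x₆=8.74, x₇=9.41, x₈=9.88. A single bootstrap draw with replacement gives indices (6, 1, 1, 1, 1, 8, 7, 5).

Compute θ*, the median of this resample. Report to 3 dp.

θ* = 7.690

Resample values: 8.74, 7.69, 7.69, 7.69, 7.69, 9.88, 9.41, 4.41.
Sorted: 4.41, 7.69, 7.69, 7.69, 7.69, 8.74, 9.41, 9.88
Median = average of the two middle values = 7.690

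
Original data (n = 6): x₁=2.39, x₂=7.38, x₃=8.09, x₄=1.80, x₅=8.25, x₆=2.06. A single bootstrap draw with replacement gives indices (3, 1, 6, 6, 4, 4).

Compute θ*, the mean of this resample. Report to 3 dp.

θ* = 3.033

Resample values: 8.09, 2.39, 2.06, 2.06, 1.80, 1.80.
Mean = (8.09 + 2.39 + 2.06 + 2.06 + 1.80 + 1.80) / 6 = 18.200 / 6 = 3.033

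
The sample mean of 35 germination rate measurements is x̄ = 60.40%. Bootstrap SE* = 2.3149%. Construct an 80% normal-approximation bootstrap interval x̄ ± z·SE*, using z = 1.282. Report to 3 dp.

(57.432, 63.368)

Margin = 1.282 × 2.3149 = 2.9677
Interval: 60.40 ± 2.9677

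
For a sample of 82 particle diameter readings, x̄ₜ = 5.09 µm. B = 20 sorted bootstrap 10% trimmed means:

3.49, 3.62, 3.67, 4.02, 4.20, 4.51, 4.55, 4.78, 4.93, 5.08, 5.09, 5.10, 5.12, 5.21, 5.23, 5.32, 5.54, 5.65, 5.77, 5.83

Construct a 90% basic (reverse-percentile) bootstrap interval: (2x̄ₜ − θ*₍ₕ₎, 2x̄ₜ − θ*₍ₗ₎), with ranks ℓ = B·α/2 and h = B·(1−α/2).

(4.41, 6.69)

Percentile endpoints at ranks 1 and 19: θ*₍1₎ = 3.49, θ*₍19₎ = 5.77.
Basic interval reflects these around x̄ₜ:
  lower = 2 × 5.09 − 5.77 = 4.41
  upper = 2 × 5.09 − 3.49 = 6.69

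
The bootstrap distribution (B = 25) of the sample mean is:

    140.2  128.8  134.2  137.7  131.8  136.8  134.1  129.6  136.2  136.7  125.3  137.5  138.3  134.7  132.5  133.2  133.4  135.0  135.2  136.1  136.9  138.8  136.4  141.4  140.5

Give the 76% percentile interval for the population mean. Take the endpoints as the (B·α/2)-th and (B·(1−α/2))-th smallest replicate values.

(129.6, 138.8)

Sorted replicates: 125.3, 128.8, 129.6, 131.8, 132.5, 133.2, 133.4, 134.1, 134.2, 134.7, 135.0, 135.2, 136.1, 136.2, 136.4, 136.7, 136.8, 136.9, 137.5, 137.7, 138.3, 138.8, 140.2, 140.5, 141.4
α = 0.24; lower rank = 25 × 0.120 = 3; upper rank = 25 × 0.880 = 22.
The 3rd smallest replicate is 129.6; the 22nd is 138.8.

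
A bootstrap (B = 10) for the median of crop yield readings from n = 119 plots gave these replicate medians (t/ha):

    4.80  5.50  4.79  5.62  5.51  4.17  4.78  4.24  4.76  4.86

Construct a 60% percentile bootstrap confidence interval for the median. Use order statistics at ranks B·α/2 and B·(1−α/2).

(4.24, 5.50)

Sorted replicates: 4.17, 4.24, 4.76, 4.78, 4.79, 4.80, 4.86, 5.50, 5.51, 5.62
α = 0.40; lower rank = 10 × 0.200 = 2; upper rank = 10 × 0.800 = 8.
The 2nd smallest replicate is 4.24; the 8th is 5.50.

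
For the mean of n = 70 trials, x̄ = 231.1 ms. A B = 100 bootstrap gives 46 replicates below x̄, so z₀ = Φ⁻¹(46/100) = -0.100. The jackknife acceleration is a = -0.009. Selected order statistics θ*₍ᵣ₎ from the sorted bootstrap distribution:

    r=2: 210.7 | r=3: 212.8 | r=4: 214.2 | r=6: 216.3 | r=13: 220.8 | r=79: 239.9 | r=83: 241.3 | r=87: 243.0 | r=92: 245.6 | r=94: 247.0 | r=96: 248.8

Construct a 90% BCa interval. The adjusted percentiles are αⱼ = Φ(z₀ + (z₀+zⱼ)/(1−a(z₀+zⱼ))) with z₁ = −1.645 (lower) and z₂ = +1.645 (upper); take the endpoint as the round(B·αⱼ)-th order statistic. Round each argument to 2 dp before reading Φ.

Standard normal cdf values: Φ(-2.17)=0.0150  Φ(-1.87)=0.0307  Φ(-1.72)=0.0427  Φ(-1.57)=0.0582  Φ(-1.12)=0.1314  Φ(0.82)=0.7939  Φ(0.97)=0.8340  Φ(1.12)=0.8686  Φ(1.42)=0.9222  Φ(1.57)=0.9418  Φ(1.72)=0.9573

Lower: z₀ + z₁ = -0.100 + (-1.645) = -1.745; 1 − a(z₀+z₁) = 1 − (-0.009)(-1.745) = 0.9843; argument = -0.100 + (-1.745)/0.9843 = -1.8728 → -1.87.
α₁ = Φ(-1.87) = 0.0307; rank = round(100 × 0.0307) = 3; θ*₍3₎ = 212.8.
Upper: z₀ + z₂ = 1.545; 1 − a(z₀+z₂) = 1.0139; argument = 1.4238 → 1.42; α₂ = 0.9222; rank = 92; θ*₍92₎ = 245.6.

(212.8, 245.6)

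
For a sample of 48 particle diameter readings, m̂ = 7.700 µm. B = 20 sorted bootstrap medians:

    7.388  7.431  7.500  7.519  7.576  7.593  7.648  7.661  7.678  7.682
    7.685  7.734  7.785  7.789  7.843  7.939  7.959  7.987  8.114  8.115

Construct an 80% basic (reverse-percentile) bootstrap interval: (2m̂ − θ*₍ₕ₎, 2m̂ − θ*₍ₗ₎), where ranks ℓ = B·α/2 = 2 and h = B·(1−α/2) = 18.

(7.413, 7.969)

Percentile endpoints at ranks 2 and 18: θ*₍2₎ = 7.431, θ*₍18₎ = 7.987.
Basic interval reflects these around m̂:
  lower = 2 × 7.700 − 7.987 = 7.413
  upper = 2 × 7.700 − 7.431 = 7.969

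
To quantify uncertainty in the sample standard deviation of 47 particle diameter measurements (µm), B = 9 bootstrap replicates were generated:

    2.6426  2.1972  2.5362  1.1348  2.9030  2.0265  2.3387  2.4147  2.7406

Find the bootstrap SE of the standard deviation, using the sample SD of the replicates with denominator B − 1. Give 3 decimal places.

Bootstrap SE is the standard deviation of the 9 replicate standard deviations.
Mean of replicates: (2.6426 + 2.1972 + 2.5362 + 1.1348 + 2.9030 + 2.0265 + 2.3387 + 2.4147 + 2.7406) / 9 = 20.93430 / 9 = 2.32603
Sum of squared deviations: (+0.31657)² + (−0.12883)² + (+0.21017)² + (−1.19123)² + (+0.57697)² + (−0.29953)² + (+0.01267)² + (+0.08867)² + (+0.41457)² = 2.18252
Variance = 2.18252 / 8 = 0.27281
SE* = √0.27281

SE* = 0.522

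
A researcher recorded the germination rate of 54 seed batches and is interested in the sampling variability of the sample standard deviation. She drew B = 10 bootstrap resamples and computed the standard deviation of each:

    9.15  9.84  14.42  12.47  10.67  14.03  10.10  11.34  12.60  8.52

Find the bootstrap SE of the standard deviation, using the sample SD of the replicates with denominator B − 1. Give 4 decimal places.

SE* = 2.0156

Bootstrap SE is the standard deviation of the 10 replicate standard deviations.
Mean of replicates: (9.15 + 9.84 + 14.42 + 12.47 + 10.67 + 14.03 + 10.10 + 11.34 + 12.60 + 8.52) / 10 = 113.14000 / 10 = 11.31400
Sum of squared deviations: (−2.16400)² + (−1.47400)² + (+3.10600)² + (+1.15600)² + (−0.64400)² + (+2.71600)² + (−1.21400)² + (+0.02600)² + (+1.28600)² + (−2.79400)² = 36.56524
Variance = 36.56524 / 9 = 4.06280
SE* = √4.06280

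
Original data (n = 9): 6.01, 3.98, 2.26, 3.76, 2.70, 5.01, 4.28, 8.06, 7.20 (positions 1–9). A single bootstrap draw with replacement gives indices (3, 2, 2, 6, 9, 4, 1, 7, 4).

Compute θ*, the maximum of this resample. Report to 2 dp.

Resample values: 2.26, 3.98, 3.98, 5.01, 7.20, 3.76, 6.01, 4.28, 3.76.
Maximum = 7.20

θ* = 7.20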